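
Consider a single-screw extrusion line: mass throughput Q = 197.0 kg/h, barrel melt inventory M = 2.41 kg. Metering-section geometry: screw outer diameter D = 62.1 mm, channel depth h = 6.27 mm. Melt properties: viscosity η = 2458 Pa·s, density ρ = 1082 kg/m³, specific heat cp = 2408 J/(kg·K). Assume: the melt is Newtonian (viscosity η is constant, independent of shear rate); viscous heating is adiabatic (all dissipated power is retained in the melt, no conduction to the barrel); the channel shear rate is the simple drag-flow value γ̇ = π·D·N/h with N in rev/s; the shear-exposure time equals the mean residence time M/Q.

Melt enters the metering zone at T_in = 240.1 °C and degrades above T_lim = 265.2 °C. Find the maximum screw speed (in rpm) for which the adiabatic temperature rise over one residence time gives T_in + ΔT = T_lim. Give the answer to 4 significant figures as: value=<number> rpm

value=47.40 rpm

Q_s = Q / 3600 = 197.0 / 3600 = 0.0547222 kg/s
t_res = M / Q_s = 2.41 / 0.0547222 = 44.0406 s
Convert to metres: D = 0.0621 m, h = 0.00627 m
ΔT_a = T_lim − T_in = 265.2 °C − 240.1 °C = 25.1 K
γ̇_max² = ΔT_a·ρ·cp / (η·t_res) = [25.1 × 1082 × 2408] / [2458 × 44.0406] = 604.119 s⁻²
γ̇_max = √604.119 = 24.5788 s⁻¹
N_max = γ̇_max·h / (π·D) = 24.5788 · 0.00627 / (π · 0.0621) = 0.789927 rev/s = 47.3956 rpm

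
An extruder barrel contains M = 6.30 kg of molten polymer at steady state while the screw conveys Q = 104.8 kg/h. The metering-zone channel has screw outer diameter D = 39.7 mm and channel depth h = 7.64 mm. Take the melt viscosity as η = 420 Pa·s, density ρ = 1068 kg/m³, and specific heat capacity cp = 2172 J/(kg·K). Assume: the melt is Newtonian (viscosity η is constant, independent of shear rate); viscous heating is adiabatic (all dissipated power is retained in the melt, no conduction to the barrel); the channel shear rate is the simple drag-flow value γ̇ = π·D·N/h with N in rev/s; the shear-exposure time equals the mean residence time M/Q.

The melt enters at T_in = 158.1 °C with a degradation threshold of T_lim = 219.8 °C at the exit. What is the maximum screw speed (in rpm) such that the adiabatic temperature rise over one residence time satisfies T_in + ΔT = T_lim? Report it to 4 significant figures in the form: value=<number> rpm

Convert throughput: Q = 104.8 kg/h = 104.8/3600 = 0.0291111 kg/s
t_res = M / Q_s = 6.30 / 0.0291111 = 216.412 s
D = 39.7 mm = 0.0397 m;  h = 7.64 mm = 0.00764 m
ΔT_a = T_lim − T_in = 219.8 − 158.1 = 61.7 K
γ̇_max² = ΔT_a·ρ·cp / (η·t_res) = [61.7 × 1068 × 2172] / [420 × 216.412] = 1574.65 s⁻²
γ̇_max = √1574.65 = 39.6819 s⁻¹
N_max = γ̇_max h / (πD) = 39.6819·0.00764/(π·0.0397) = 2.43078 rev/s → ×60 = 145.847 rpm

value=145.8 rpm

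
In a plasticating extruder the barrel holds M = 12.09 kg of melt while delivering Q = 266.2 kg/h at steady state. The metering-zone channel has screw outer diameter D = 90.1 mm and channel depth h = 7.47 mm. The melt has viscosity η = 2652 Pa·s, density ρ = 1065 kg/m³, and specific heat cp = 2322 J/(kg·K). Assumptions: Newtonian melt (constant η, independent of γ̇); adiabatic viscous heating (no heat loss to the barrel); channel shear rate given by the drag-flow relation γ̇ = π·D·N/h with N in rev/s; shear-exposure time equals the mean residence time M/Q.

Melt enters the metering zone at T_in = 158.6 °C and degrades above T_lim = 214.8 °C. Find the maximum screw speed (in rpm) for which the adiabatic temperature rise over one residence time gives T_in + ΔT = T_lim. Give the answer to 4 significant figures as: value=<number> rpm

value=28.35 rpm

Throughput in SI: Q_s = 266.2 kg/h ÷ 3600 s/h = 0.0739444 kg/s
t_res = M / Q_s = 12.09 ÷ 0.0739444 = 163.501 s
D = 90.1 mm = 0.0901 m;  h = 7.47 mm = 0.00747 m
ΔT_a = T_lim − T_in = 214.8 − 158.6 = 56.2 K
Invert ΔT = ηγ̇²t_res/(ρcp) for γ̇: γ̇_max² = ΔT_a ρ cp / (η t_res) = 56.2·1065·2322 / (2652·163.501) = 320.519 s⁻²
γ̇_max = sqrt(320.519) = 17.903 s⁻¹
Solve γ̇ = πDN/h for N: N_max = γ̇_max·h/(π·D) = 17.903 × 0.00747 / (π × 0.0901) = 0.472469 rev/s = 28.3481 rpm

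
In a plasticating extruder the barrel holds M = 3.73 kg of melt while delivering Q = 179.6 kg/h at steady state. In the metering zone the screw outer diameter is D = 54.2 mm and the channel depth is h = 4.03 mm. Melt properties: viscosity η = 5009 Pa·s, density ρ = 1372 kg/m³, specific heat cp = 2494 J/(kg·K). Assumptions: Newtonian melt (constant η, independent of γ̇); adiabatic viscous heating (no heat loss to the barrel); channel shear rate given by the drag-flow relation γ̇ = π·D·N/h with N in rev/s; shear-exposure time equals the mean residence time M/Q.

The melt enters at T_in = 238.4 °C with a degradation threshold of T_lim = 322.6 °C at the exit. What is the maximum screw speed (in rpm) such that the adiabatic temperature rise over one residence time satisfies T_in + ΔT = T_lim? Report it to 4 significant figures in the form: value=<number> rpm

Q_s = Q / 3600 = 179.6 / 3600 = 0.0498889 kg/s
t_res = M / Q_s = 3.73 / 0.0498889 = 74.7661 s
Geometry in SI: D = 54.2 mm → 0.0542 m, h = 4.03 mm → 0.00403 m
Allowable rise: ΔT_a = T_lim − T_in = 322.6 − 238.4 = 84.2 K
γ̇_max² = ΔT_a·ρ·cp/(η·t_res) = 84.2·1372·2494/(5009·74.7661) = 769.319 s⁻²
γ̇_max = sqrt(769.319) = 27.7366 s⁻¹
N_max = γ̇_max h / (πD) = 27.7366·0.00403/(π·0.0542) = 0.656461 rev/s → ×60 = 39.3877 rpm

value=39.39 rpm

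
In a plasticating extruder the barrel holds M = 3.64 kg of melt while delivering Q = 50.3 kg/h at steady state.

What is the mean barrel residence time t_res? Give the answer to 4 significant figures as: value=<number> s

value=260.5 s

Throughput in SI: Q_s = 50.3 kg/h ÷ 3600 s/h = 0.0139722 kg/s
t_res = M / Q_s = 3.64 / 0.0139722 = 260.517 s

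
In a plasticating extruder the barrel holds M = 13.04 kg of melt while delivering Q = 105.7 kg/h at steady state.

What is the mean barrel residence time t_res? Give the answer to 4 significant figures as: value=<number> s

Convert throughput: Q = 105.7 kg/h = 105.7/3600 = 0.0293611 kg/s
t_res = M / Q_s = 13.04 / 0.0293611 = 444.125 s

value=444.1 s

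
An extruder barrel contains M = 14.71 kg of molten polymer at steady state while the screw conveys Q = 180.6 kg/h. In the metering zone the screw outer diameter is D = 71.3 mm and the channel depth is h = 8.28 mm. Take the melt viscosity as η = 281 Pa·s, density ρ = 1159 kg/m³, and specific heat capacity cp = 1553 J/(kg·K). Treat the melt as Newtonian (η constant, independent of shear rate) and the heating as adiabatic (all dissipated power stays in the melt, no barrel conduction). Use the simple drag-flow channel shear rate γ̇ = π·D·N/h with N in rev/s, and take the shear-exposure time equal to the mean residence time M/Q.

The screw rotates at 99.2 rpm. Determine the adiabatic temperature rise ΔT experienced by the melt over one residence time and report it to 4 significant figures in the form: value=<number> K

value=91.58 K

Q_s = Q / 3600 = 180.6 / 3600 = 0.0501667 kg/s
t_res = M / Q_s = 14.71 / 0.0501667 = 293.223 s
Geometry in metres: D = 71.3 mm → 0.0713 m, h = 8.28 mm → 0.00828 m; screw speed N = 99.2 rpm = 1.65333 rev/s
γ̇ = π·D·N / h = π · 0.0713 · 1.65333 / 0.00828 = 44.727 s⁻¹
Adiabatic rise: ΔT = η γ̇² t_res / (ρ cp) = 281·(44.727)²·293.223 / (1159·1553) = 91.5773 K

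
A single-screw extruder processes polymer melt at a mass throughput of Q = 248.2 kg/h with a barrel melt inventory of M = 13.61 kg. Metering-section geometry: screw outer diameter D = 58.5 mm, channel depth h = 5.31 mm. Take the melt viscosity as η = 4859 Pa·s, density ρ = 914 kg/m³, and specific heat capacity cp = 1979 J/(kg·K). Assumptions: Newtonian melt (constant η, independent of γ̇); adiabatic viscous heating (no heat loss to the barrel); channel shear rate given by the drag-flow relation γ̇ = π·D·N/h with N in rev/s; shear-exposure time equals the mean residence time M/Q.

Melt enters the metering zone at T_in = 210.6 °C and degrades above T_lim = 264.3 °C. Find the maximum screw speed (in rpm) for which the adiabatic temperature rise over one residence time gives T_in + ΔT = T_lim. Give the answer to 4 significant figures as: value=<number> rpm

Q_s = Q / 3600 = 248.2 / 3600 = 0.0689444 kg/s
Mean residence time: t_res = M/Q_s = 13.61 kg / 0.0689444 kg/s = 197.405 s
Geometry in SI: D = 58.5 mm → 0.0585 m, h = 5.31 mm → 0.00531 m
Allowable rise: ΔT_a = T_lim − T_in = 264.3 − 210.6 = 53.7 K
γ̇_max² = ΔT_a·ρ·cp / (η·t_res) = [53.7 × 914 × 1979] / [4859 × 197.405] = 101.265 s⁻²
Take the square root: γ̇_max = √(101.265) = 10.0631 s⁻¹
N_max = γ̇_max·h / (π·D) = 10.0631 · 0.00531 / (π · 0.0585) = 0.29075 rev/s = 17.445 rpm

value=17.44 rpm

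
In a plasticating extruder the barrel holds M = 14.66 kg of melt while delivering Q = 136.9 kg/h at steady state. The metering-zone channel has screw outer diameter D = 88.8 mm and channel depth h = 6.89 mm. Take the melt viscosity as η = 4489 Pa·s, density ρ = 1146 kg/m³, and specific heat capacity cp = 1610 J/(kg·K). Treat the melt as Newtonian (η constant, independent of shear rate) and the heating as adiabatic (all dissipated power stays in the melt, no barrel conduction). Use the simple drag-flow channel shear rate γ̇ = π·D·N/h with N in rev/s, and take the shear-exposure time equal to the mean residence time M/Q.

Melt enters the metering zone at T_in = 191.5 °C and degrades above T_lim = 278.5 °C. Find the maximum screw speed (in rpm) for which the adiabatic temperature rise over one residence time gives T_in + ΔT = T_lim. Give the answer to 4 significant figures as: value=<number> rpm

value=14.27 rpm

Throughput in SI: Q_s = 136.9 kg/h ÷ 3600 s/h = 0.0380278 kg/s
Mean residence time: t_res = M/Q_s = 14.66 kg / 0.0380278 kg/s = 385.508 s
Geometry in SI: D = 88.8 mm → 0.0888 m, h = 6.89 mm → 0.00689 m
ΔT_a = T_lim − T_in = 278.5 − 191.5 = 87 K
γ̇_max² = ΔT_a·ρ·cp/(η·t_res) = 87·1146·1610/(4489·385.508) = 92.7571 s⁻²
γ̇_max = sqrt(92.7571) = 9.63105 s⁻¹
N_max = γ̇_max·h / (π·D) = 9.63105 · 0.00689 / (π · 0.0888) = 0.237865 rev/s = 14.2719 rpm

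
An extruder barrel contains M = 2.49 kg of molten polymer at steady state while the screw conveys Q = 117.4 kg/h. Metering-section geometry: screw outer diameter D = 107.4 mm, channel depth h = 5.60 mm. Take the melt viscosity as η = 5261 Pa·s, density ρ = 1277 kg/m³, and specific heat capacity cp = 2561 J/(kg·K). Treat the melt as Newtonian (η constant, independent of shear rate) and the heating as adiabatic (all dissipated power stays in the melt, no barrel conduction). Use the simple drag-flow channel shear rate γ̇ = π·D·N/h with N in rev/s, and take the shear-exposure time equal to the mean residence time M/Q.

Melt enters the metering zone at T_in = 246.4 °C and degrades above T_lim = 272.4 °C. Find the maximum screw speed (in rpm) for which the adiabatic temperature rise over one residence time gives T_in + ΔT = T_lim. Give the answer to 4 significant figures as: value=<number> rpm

Q_s = Q / 3600 = 117.4 / 3600 = 0.0326111 kg/s
t_res = M / Q_s = 2.49 ÷ 0.0326111 = 76.3543 s
Geometry in SI: D = 107.4 mm → 0.1074 m, h = 5.60 mm → 0.0056 m
Allowable rise: ΔT_a = T_lim − T_in = 272.4 − 246.4 = 26 K
Invert ΔT = ηγ̇²t_res/(ρcp) for γ̇: γ̇_max² = ΔT_a ρ cp / (η t_res) = 26·1277·2561 / (5261·76.3543) = 211.676 s⁻²
Take the square root: γ̇_max = √(211.676) = 14.5491 s⁻¹
N_max = γ̇_max·h / (π·D) = 14.5491 · 0.0056 / (π · 0.1074) = 0.241474 rev/s = 14.4884 rpm

value=14.49 rpm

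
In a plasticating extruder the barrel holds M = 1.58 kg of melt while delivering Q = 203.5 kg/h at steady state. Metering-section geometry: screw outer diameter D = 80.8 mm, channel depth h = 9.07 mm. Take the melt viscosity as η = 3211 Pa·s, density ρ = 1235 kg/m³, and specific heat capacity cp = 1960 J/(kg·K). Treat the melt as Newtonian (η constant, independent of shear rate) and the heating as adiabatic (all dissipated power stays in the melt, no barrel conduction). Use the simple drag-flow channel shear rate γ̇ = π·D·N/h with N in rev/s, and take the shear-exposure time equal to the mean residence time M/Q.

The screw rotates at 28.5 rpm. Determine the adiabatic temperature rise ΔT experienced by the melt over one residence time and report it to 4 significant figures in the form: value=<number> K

Q_s = Q / 3600 = 203.5 / 3600 = 0.0565278 kg/s
t_res = M / Q_s = 1.58 ÷ 0.0565278 = 27.9509 s
Convert to SI: D = 0.0808 m, h = 0.00907 m, N = 28.5/60 = 0.475 rev/s
γ̇ = π D N / h = (π)(0.0808)(0.475) / 0.00907 = 13.2938 s⁻¹
Adiabatic rise: ΔT = η γ̇² t_res / (ρ cp) = 3211·(13.2938)²·27.9509 / (1235·1960) = 6.55251 K

value=6.553 K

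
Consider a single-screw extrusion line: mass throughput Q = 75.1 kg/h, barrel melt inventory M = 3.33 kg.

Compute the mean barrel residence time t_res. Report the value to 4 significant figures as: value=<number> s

value=159.6 s

Q_s = Q / 3600 = 75.1 / 3600 = 0.0208611 kg/s
Mean residence time: t_res = M/Q_s = 3.33 kg / 0.0208611 kg/s = 159.627 s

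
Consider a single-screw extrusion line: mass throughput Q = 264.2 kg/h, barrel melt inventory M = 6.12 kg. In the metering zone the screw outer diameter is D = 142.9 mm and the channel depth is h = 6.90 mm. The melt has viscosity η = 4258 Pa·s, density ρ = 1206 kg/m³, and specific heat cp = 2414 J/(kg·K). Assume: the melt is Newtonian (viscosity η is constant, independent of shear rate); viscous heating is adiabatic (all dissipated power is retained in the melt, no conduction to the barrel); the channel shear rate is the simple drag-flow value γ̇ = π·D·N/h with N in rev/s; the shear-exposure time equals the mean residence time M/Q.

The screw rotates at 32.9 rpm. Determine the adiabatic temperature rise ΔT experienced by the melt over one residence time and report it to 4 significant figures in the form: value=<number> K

value=155.2 K

Throughput in SI: Q_s = 264.2 kg/h ÷ 3600 s/h = 0.0733889 kg/s
t_res = M / Q_s = 6.12 / 0.0733889 = 83.3914 s
Convert to SI: D = 0.1429 m, h = 0.0069 m, N = 32.9/60 = 0.548333 rev/s
γ̇ = π D N / h = (π)(0.1429)(0.548333) / 0.0069 = 35.6761 s⁻¹
Adiabatic rise: ΔT = η γ̇² t_res / (ρ cp) = 4258·(35.6761)²·83.3914 / (1206·2414) = 155.238 K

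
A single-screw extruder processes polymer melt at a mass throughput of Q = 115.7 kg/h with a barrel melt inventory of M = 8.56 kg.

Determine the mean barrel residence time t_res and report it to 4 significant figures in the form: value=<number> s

value=266.3 s

Q_s = Q / 3600 = 115.7 / 3600 = 0.0321389 kg/s
t_res = M / Q_s = 8.56 / 0.0321389 = 266.344 s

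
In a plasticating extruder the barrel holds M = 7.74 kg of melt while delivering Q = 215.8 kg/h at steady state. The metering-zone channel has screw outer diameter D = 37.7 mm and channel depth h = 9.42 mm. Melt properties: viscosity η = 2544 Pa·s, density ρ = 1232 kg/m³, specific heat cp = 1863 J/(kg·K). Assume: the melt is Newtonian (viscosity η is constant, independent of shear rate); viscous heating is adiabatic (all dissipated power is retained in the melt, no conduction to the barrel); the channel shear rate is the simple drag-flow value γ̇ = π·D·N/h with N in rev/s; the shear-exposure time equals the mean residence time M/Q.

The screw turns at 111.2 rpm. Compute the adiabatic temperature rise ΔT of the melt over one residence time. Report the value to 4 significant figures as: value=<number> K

value=77.71 K

Q_s = Q / 3600 = 215.8 / 3600 = 0.0599444 kg/s
t_res = M / Q_s = 7.74 / 0.0599444 = 129.12 s
D = 37.7 mm = 0.0377 m;  h = 9.42 mm = 0.00942 m;  N = 111.2 rpm / 60 = 1.85333 rev/s
γ̇ = π D N / h = (π)(0.0377)(1.85333) / 0.00942 = 23.302 s⁻¹
Adiabatic rise: ΔT = η γ̇² t_res / (ρ cp) = 2544·(23.302)²·129.12 / (1232·1863) = 77.7094 K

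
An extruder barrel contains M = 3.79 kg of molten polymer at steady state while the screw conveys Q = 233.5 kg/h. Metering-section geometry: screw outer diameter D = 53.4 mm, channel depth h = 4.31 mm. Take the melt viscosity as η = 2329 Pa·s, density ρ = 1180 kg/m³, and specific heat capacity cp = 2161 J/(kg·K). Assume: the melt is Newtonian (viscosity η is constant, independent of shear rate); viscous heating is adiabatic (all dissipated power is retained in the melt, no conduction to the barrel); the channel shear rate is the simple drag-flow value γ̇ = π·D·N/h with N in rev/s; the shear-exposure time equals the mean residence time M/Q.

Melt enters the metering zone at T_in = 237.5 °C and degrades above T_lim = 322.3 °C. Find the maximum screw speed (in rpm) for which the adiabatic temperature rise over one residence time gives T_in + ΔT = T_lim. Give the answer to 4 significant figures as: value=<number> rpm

Throughput in SI: Q_s = 233.5 kg/h ÷ 3600 s/h = 0.0648611 kg/s
Mean residence time: t_res = M/Q_s = 3.79 kg / 0.0648611 kg/s = 58.4325 s
Convert to metres: D = 0.0534 m, h = 0.00431 m
Allowable rise: ΔT_a = T_lim − T_in = 322.3 − 237.5 = 84.8 K
γ̇_max² = ΔT_a·ρ·cp / (η·t_res) = [84.8 × 1180 × 2161] / [2329 × 58.4325] = 1588.94 s⁻²
γ̇_max = √1588.94 = 39.8615 s⁻¹
N_max = γ̇_max·h / (π·D) = 39.8615 · 0.00431 / (π · 0.0534) = 1.0241 rev/s = 61.4457 rpm

value=61.45 rpm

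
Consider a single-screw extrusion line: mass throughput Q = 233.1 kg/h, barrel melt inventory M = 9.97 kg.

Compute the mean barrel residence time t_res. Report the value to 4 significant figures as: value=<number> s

Convert throughput: Q = 233.1 kg/h = 233.1/3600 = 0.06475 kg/s
Mean residence time: t_res = M/Q_s = 9.97 kg / 0.06475 kg/s = 153.977 s

value=154.0 s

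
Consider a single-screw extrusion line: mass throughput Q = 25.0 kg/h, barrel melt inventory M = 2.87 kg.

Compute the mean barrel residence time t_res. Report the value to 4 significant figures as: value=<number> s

Q_s = Q / 3600 = 25.0 / 3600 = 0.00694444 kg/s
t_res = M / Q_s = 2.87 / 0.00694444 = 413.28 s

value=413.3 s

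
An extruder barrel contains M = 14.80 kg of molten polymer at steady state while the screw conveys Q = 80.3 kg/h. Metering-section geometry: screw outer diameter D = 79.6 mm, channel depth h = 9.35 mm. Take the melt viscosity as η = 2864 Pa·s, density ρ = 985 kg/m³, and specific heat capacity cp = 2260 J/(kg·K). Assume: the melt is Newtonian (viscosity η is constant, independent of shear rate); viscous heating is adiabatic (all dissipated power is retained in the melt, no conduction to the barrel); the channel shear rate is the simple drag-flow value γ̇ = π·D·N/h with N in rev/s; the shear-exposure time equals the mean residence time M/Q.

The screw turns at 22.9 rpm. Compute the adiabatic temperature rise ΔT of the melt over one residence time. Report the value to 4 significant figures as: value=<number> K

value=88.95 K

Convert throughput: Q = 80.3 kg/h = 80.3/3600 = 0.0223056 kg/s
t_res = M / Q_s = 14.80 ÷ 0.0223056 = 663.512 s
Geometry in metres: D = 79.6 mm → 0.0796 m, h = 9.35 mm → 0.00935 m; screw speed N = 22.9 rpm = 0.381667 rev/s
γ̇ = π·D·N / h = π · 0.0796 · 0.381667 / 0.00935 = 10.2079 s⁻¹
ΔT = η·γ̇²·t_res/(ρ·cp) = [2864 × 10.2079² × 663.512] / [985 × 2260] = 88.9504 K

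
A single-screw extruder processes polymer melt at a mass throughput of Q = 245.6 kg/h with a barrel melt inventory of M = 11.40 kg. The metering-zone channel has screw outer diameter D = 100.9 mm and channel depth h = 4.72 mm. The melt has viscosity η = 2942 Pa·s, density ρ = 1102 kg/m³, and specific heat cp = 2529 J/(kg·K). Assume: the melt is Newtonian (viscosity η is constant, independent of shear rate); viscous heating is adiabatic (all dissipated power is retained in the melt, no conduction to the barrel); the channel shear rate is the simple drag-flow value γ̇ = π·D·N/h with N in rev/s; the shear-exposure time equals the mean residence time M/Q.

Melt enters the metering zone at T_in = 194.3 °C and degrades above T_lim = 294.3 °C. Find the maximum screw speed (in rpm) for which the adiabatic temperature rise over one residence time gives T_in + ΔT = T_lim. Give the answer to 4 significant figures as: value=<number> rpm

Convert throughput: Q = 245.6 kg/h = 245.6/3600 = 0.0682222 kg/s
t_res = M / Q_s = 11.40 / 0.0682222 = 167.101 s
Geometry in SI: D = 100.9 mm → 0.1009 m, h = 4.72 mm → 0.00472 m
ΔT_a = T_lim − T_in = 294.3 − 194.3 = 100 K
γ̇_max² = ΔT_a·ρ·cp/(η·t_res) = 100·1102·2529/(2942·167.101) = 566.903 s⁻²
Take the square root: γ̇_max = √(566.903) = 23.8097 s⁻¹
N_max = γ̇_max·h / (π·D) = 23.8097 · 0.00472 / (π · 0.1009) = 0.354532 rev/s = 21.2719 rpm

value=21.27 rpm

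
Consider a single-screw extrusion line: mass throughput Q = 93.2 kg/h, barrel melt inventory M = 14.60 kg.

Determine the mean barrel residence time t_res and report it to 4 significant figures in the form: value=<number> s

value=563.9 s

Convert throughput: Q = 93.2 kg/h = 93.2/3600 = 0.0258889 kg/s
t_res = M / Q_s = 14.60 ÷ 0.0258889 = 563.948 s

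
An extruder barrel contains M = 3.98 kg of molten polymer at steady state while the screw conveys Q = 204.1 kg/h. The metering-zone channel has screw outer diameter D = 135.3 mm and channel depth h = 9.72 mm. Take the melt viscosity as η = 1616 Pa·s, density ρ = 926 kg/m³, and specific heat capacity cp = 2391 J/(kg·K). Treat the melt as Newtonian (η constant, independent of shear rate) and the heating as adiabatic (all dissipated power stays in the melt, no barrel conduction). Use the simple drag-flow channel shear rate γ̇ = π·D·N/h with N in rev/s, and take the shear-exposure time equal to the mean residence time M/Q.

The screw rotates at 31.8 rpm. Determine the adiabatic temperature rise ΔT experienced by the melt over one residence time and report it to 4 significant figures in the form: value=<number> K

Throughput in SI: Q_s = 204.1 kg/h ÷ 3600 s/h = 0.0566944 kg/s
t_res = M / Q_s = 3.98 ÷ 0.0566944 = 70.2009 s
Convert to SI: D = 0.1353 m, h = 0.00972 m, N = 31.8/60 = 0.53 rev/s
γ̇ = π·D·N / h = π · 0.1353 · 0.53 / 0.00972 = 23.177 s⁻¹
ΔT = η·γ̇²·t_res / (ρ·cp) = 1616 · (23.177)² · 70.2009 / (926 · 2391) = 27.5238 K

value=27.52 K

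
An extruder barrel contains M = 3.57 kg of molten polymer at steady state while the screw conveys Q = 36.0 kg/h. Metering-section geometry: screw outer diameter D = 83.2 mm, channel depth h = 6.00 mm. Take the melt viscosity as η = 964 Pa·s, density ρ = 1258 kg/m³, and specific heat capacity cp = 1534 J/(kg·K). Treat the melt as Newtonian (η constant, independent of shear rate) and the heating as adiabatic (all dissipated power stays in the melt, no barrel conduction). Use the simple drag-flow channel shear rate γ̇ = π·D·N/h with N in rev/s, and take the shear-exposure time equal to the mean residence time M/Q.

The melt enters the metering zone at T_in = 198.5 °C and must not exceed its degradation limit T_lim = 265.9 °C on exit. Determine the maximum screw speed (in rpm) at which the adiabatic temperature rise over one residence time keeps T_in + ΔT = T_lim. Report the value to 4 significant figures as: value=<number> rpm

Convert throughput: Q = 36.0 kg/h = 36.0/3600 = 0.01 kg/s
t_res = M / Q_s = 3.57 ÷ 0.01 = 357 s
D = 83.2 mm = 0.0832 m;  h = 6.00 mm = 0.006 m
ΔT_a = T_lim − T_in = 265.9 − 198.5 = 67.4 K
γ̇_max² = ΔT_a·ρ·cp / (η·t_res) = [67.4 × 1258 × 1534] / [964 × 357] = 377.938 s⁻²
γ̇_max = sqrt(377.938) = 19.4406 s⁻¹
N_max = γ̇_max h / (πD) = 19.4406·0.006/(π·0.0832) = 0.44626 rev/s → ×60 = 26.7756 rpm

value=26.78 rpm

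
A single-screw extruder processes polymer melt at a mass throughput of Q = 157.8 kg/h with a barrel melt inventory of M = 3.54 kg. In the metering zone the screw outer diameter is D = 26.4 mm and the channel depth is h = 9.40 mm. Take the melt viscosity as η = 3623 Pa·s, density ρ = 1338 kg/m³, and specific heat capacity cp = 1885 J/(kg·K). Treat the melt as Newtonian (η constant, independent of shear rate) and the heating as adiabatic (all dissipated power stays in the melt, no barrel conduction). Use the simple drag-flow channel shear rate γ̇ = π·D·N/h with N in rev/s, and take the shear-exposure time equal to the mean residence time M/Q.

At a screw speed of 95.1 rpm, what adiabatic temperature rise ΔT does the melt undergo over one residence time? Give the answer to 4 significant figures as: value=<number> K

Convert throughput: Q = 157.8 kg/h = 157.8/3600 = 0.0438333 kg/s
Mean residence time: t_res = M/Q_s = 3.54 kg / 0.0438333 kg/s = 80.7605 s
Geometry in metres: D = 26.4 mm → 0.0264 m, h = 9.40 mm → 0.0094 m; screw speed N = 95.1 rpm = 1.585 rev/s
γ̇ = π D N / h = (π)(0.0264)(1.585) / 0.0094 = 13.9848 s⁻¹
ΔT = η·γ̇²·t_res / (ρ·cp) = 3623 · (13.9848)² · 80.7605 / (1338 · 1885) = 22.6887 K

value=22.69 K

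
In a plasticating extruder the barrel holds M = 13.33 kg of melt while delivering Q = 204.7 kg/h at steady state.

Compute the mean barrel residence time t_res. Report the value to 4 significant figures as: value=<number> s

Convert throughput: Q = 204.7 kg/h = 204.7/3600 = 0.0568611 kg/s
t_res = M / Q_s = 13.33 / 0.0568611 = 234.431 s

value=234.4 s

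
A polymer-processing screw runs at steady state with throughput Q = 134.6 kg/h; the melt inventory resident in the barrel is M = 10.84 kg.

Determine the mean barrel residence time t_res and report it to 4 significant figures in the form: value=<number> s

Throughput in SI: Q_s = 134.6 kg/h ÷ 3600 s/h = 0.0373889 kg/s
Mean residence time: t_res = M/Q_s = 10.84 kg / 0.0373889 kg/s = 289.926 s

value=289.9 s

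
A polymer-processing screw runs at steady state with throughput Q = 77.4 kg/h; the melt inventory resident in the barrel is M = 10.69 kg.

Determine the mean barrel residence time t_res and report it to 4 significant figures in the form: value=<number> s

Convert throughput: Q = 77.4 kg/h = 77.4/3600 = 0.0215 kg/s
Mean residence time: t_res = M/Q_s = 10.69 kg / 0.0215 kg/s = 497.209 s

value=497.2 s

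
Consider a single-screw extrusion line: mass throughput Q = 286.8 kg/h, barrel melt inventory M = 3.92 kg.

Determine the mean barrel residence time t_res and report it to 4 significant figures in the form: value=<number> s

value=49.21 s

Q_s = Q / 3600 = 286.8 / 3600 = 0.0796667 kg/s
Mean residence time: t_res = M/Q_s = 3.92 kg / 0.0796667 kg/s = 49.205 s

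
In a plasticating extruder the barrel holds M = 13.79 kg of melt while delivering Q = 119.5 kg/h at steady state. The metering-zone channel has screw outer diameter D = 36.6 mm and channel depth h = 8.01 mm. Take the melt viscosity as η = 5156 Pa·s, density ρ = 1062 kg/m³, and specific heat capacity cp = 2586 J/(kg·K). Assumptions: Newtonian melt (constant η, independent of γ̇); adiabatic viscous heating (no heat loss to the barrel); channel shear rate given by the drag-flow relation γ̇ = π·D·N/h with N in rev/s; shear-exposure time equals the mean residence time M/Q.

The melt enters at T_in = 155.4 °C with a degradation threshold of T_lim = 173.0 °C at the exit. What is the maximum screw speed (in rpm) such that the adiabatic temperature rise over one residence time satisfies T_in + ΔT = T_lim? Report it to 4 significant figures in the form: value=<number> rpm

Throughput in SI: Q_s = 119.5 kg/h ÷ 3600 s/h = 0.0331944 kg/s
Mean residence time: t_res = M/Q_s = 13.79 kg / 0.0331944 kg/s = 415.431 s
Geometry in SI: D = 36.6 mm → 0.0366 m, h = 8.01 mm → 0.00801 m
ΔT_a = T_lim − T_in = 173.0 − 155.4 = 17.6 K
Invert ΔT = ηγ̇²t_res/(ρcp) for γ̇: γ̇_max² = ΔT_a ρ cp / (η t_res) = 17.6·1062·2586 / (5156·415.431) = 22.566 s⁻²
γ̇_max = sqrt(22.566) = 4.75036 s⁻¹
N_max = γ̇_max h / (πD) = 4.75036·0.00801/(π·0.0366) = 0.330924 rev/s → ×60 = 19.8555 rpm

value=19.86 rpm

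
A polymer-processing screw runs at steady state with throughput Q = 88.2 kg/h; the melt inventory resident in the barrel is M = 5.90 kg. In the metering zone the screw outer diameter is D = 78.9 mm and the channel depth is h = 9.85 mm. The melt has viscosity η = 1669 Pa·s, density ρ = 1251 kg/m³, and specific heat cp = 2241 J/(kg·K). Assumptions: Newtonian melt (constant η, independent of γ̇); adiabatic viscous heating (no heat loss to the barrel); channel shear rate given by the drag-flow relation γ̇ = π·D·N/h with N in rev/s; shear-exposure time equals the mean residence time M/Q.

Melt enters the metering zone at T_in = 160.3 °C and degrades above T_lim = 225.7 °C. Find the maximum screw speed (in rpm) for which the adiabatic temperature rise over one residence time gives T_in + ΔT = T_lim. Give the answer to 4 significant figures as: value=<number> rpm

value=50.92 rpm

Q_s = Q / 3600 = 88.2 / 3600 = 0.0245 kg/s
t_res = M / Q_s = 5.90 ÷ 0.0245 = 240.816 s
D = 78.9 mm = 0.0789 m;  h = 9.85 mm = 0.00985 m
Allowable rise: ΔT_a = T_lim − T_in = 225.7 − 160.3 = 65.4 K
γ̇_max² = ΔT_a·ρ·cp/(η·t_res) = 65.4·1251·2241/(1669·240.816) = 456.178 s⁻²
Take the square root: γ̇_max = √(456.178) = 21.3583 s⁻¹
Solve γ̇ = πDN/h for N: N_max = γ̇_max·h/(π·D) = 21.3583 × 0.00985 / (π × 0.0789) = 0.848744 rev/s = 50.9246 rpm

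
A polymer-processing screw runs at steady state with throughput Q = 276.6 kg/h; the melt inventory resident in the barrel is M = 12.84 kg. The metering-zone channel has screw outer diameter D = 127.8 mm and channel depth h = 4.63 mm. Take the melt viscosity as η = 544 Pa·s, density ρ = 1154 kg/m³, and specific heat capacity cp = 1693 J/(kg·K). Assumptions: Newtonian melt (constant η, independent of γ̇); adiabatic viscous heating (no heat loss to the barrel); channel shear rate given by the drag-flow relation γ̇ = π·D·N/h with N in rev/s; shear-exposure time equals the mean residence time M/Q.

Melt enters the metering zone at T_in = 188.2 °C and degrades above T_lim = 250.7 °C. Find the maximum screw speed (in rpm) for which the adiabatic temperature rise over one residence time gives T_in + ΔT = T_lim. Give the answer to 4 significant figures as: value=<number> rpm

value=25.36 rpm

Q_s = Q / 3600 = 276.6 / 3600 = 0.0768333 kg/s
t_res = M / Q_s = 12.84 / 0.0768333 = 167.115 s
Geometry in SI: D = 127.8 mm → 0.1278 m, h = 4.63 mm → 0.00463 m
ΔT_a = T_lim − T_in = 250.7 − 188.2 = 62.5 K
Invert ΔT = ηγ̇²t_res/(ρcp) for γ̇: γ̇_max² = ΔT_a ρ cp / (η t_res) = 62.5·1154·1693 / (544·167.115) = 1343.16 s⁻²
γ̇_max = √1343.16 = 36.6492 s⁻¹
N_max = γ̇_max·h / (π·D) = 36.6492 · 0.00463 / (π · 0.1278) = 0.422634 rev/s = 25.358 rpm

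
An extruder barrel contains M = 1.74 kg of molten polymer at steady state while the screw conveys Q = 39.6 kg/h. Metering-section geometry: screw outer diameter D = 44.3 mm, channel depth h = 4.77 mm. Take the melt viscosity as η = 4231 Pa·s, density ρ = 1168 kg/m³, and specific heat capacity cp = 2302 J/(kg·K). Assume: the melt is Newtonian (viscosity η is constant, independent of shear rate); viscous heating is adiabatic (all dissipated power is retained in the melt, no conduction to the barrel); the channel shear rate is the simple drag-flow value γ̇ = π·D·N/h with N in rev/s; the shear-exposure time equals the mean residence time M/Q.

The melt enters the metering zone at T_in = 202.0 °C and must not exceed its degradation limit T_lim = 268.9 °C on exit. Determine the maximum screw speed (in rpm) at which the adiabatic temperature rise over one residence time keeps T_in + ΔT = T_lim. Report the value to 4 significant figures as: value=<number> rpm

value=33.71 rpm

Convert throughput: Q = 39.6 kg/h = 39.6/3600 = 0.011 kg/s
t_res = M / Q_s = 1.74 / 0.011 = 158.182 s
Convert to metres: D = 0.0443 m, h = 0.00477 m
ΔT_a = T_lim − T_in = 268.9 °C − 202.0 °C = 66.9 K
γ̇_max² = ΔT_a·ρ·cp/(η·t_res) = 66.9·1168·2302/(4231·158.182) = 268.766 s⁻²
γ̇_max = √268.766 = 16.3941 s⁻¹
Solve γ̇ = πDN/h for N: N_max = γ̇_max·h/(π·D) = 16.3941 × 0.00477 / (π × 0.0443) = 0.561891 rev/s = 33.7135 rpm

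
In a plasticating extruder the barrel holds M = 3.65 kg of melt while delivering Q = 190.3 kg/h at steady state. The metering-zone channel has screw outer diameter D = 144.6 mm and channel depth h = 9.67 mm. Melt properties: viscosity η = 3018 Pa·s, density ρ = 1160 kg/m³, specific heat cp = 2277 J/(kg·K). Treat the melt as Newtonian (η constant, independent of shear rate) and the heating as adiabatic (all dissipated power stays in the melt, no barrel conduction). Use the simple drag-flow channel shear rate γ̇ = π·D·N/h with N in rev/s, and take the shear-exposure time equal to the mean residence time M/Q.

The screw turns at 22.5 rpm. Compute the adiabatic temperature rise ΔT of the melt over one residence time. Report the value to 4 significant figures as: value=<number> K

value=24.49 K

Throughput in SI: Q_s = 190.3 kg/h ÷ 3600 s/h = 0.0528611 kg/s
t_res = M / Q_s = 3.65 ÷ 0.0528611 = 69.0489 s
Geometry in metres: D = 144.6 mm → 0.1446 m, h = 9.67 mm → 0.00967 m; screw speed N = 22.5 rpm = 0.375 rev/s
Shear rate: γ̇ = πDN/h = π·0.1446·0.375/0.00967 = 17.6166 s⁻¹
ΔT = η·γ̇²·t_res/(ρ·cp) = [3018 × 17.6166² × 69.0489] / [1160 × 2277] = 24.485 K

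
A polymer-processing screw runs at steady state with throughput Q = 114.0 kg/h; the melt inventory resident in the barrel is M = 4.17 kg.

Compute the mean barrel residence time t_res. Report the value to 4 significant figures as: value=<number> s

Throughput in SI: Q_s = 114.0 kg/h ÷ 3600 s/h = 0.0316667 kg/s
t_res = M / Q_s = 4.17 / 0.0316667 = 131.684 s

value=131.7 s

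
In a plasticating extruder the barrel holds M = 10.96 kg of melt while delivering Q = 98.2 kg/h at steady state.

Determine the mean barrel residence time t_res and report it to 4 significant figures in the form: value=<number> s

Convert throughput: Q = 98.2 kg/h = 98.2/3600 = 0.0272778 kg/s
Mean residence time: t_res = M/Q_s = 10.96 kg / 0.0272778 kg/s = 401.792 s

value=401.8 s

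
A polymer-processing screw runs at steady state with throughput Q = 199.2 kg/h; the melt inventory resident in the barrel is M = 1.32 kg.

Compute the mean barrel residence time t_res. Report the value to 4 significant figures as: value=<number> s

value=23.86 s

Throughput in SI: Q_s = 199.2 kg/h ÷ 3600 s/h = 0.0553333 kg/s
Mean residence time: t_res = M/Q_s = 1.32 kg / 0.0553333 kg/s = 23.8554 s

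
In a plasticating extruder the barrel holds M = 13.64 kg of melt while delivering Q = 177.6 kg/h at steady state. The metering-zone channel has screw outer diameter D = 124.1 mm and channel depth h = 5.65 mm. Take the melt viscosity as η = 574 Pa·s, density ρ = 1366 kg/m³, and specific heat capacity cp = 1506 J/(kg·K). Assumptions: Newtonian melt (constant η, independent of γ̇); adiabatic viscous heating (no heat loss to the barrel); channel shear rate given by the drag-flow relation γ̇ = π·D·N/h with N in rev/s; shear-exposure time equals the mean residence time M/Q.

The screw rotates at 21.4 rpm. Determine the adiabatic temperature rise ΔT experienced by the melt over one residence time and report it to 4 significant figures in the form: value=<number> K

Throughput in SI: Q_s = 177.6 kg/h ÷ 3600 s/h = 0.0493333 kg/s
Mean residence time: t_res = M/Q_s = 13.64 kg / 0.0493333 kg/s = 276.486 s
Geometry in metres: D = 124.1 mm → 0.1241 m, h = 5.65 mm → 0.00565 m; screw speed N = 21.4 rpm = 0.356667 rev/s
γ̇ = π D N / h = (π)(0.1241)(0.356667) / 0.00565 = 24.6114 s⁻¹
Adiabatic rise: ΔT = η γ̇² t_res / (ρ cp) = 574·(24.6114)²·276.486 / (1366·1506) = 46.7285 K

value=46.73 K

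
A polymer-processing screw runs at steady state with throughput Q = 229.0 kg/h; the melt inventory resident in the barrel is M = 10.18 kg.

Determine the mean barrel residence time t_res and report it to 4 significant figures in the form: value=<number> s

value=160.0 s

Throughput in SI: Q_s = 229.0 kg/h ÷ 3600 s/h = 0.0636111 kg/s
t_res = M / Q_s = 10.18 ÷ 0.0636111 = 160.035 s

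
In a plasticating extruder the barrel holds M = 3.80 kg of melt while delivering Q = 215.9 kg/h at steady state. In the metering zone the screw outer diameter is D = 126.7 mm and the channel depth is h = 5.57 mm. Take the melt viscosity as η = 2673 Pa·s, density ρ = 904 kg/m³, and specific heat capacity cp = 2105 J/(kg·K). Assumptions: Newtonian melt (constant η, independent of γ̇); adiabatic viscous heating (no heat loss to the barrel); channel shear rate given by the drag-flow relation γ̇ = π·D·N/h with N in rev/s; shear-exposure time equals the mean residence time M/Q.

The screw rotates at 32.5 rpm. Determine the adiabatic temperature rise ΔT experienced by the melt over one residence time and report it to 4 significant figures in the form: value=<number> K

Convert throughput: Q = 215.9 kg/h = 215.9/3600 = 0.0599722 kg/s
t_res = M / Q_s = 3.80 ÷ 0.0599722 = 63.3627 s
D = 126.7 mm = 0.1267 m;  h = 5.57 mm = 0.00557 m;  N = 32.5 rpm / 60 = 0.541667 rev/s
Shear rate: γ̇ = πDN/h = π·0.1267·0.541667/0.00557 = 38.7082 s⁻¹
ΔT = η·γ̇²·t_res / (ρ·cp) = 2673 · (38.7082)² · 63.3627 / (904 · 2105) = 133.358 K

value=133.4 K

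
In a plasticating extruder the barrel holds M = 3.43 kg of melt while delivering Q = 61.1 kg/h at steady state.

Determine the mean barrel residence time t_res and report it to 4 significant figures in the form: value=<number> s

Throughput in SI: Q_s = 61.1 kg/h ÷ 3600 s/h = 0.0169722 kg/s
t_res = M / Q_s = 3.43 / 0.0169722 = 202.095 s

value=202.1 s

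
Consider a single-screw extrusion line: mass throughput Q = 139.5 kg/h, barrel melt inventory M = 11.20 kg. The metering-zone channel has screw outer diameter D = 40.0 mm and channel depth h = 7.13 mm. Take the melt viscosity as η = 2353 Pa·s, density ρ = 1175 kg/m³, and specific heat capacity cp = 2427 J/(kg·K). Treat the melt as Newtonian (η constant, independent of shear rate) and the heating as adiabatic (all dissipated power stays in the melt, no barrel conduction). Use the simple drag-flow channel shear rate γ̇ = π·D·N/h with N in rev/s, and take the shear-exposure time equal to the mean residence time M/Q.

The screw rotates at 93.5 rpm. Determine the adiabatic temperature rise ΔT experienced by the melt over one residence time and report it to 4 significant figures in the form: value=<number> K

Convert throughput: Q = 139.5 kg/h = 139.5/3600 = 0.03875 kg/s
Mean residence time: t_res = M/Q_s = 11.20 kg / 0.03875 kg/s = 289.032 s
D = 40.0 mm = 0.04 m;  h = 7.13 mm = 0.00713 m;  N = 93.5 rpm / 60 = 1.55833 rev/s
γ̇ = π D N / h = (π)(0.04)(1.55833) / 0.00713 = 27.4651 s⁻¹
ΔT = η·γ̇²·t_res/(ρ·cp) = [2353 × 27.4651² × 289.032] / [1175 × 2427] = 179.896 K

value=179.9 K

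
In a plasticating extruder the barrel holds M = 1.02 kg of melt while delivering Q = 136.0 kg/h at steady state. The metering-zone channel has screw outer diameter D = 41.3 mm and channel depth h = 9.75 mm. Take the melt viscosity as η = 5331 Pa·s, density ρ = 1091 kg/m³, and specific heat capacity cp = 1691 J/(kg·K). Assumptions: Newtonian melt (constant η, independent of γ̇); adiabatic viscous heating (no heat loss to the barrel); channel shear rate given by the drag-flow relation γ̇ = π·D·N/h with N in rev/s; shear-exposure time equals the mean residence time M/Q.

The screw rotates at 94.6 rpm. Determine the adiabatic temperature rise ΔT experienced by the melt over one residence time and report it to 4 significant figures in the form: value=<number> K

value=34.35 K

Q_s = Q / 3600 = 136.0 / 3600 = 0.0377778 kg/s
Mean residence time: t_res = M/Q_s = 1.02 kg / 0.0377778 kg/s = 27 s
Convert to SI: D = 0.0413 m, h = 0.00975 m, N = 94.6/60 = 1.57667 rev/s
Shear rate: γ̇ = πDN/h = π·0.0413·1.57667/0.00975 = 20.9814 s⁻¹
ΔT = η·γ̇²·t_res/(ρ·cp) = [5331 × 20.9814² × 27] / [1091 × 1691] = 34.3459 K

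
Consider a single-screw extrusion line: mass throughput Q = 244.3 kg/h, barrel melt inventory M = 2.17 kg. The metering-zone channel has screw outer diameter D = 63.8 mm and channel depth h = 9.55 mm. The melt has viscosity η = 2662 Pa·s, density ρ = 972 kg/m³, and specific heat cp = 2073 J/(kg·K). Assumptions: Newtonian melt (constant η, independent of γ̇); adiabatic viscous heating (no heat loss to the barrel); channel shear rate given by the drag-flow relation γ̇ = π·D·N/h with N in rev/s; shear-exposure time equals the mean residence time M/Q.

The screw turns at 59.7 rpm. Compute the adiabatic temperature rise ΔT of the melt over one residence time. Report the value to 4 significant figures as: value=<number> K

value=18.42 K

Convert throughput: Q = 244.3 kg/h = 244.3/3600 = 0.0678611 kg/s
t_res = M / Q_s = 2.17 ÷ 0.0678611 = 31.9771 s
D = 63.8 mm = 0.0638 m;  h = 9.55 mm = 0.00955 m;  N = 59.7 rpm / 60 = 0.995 rev/s
γ̇ = π D N / h = (π)(0.0638)(0.995) / 0.00955 = 20.8829 s⁻¹
ΔT = η·γ̇²·t_res/(ρ·cp) = [2662 × 20.8829² × 31.9771] / [972 × 2073] = 18.4231 K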